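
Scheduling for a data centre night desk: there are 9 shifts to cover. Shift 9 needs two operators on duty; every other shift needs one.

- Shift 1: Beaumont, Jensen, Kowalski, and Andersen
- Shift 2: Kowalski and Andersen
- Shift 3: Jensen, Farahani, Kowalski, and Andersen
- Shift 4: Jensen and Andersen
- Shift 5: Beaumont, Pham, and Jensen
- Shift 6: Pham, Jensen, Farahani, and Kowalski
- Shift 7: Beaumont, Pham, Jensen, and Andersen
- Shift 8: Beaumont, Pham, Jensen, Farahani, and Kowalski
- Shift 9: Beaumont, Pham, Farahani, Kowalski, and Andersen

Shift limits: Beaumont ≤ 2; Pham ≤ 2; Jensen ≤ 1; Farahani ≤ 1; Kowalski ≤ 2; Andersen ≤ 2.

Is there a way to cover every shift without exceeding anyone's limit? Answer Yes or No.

Yes

One valid schedule: Shift 1→Beaumont, Shift 2→Kowalski, Shift 3→Farahani, Shift 4→Jensen, Shift 5→Beaumont, Shift 6→Pham, Shift 7→Andersen, Shift 8→Pham, Shift 9→Kowalski+Andersen.
Loads: Beaumont 2/2, Pham 2/2, Jensen 1/1, Farahani 1/1, Kowalski 2/2, Andersen 2/2 — all within limits.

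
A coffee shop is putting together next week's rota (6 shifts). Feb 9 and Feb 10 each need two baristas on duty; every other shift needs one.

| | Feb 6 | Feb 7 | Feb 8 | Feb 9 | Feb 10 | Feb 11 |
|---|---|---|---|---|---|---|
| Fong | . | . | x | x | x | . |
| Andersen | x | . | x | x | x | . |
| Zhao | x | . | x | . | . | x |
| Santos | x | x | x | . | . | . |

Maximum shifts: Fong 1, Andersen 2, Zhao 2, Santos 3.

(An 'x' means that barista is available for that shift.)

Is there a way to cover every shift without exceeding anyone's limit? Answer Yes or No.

Total capacity is 8 and 8 slots are needed, so capacity alone doesn't rule it out.
Shifts {Feb 9, Feb 10} need 4 worker-slots in total, but the baristas available for any of those shifts (Fong and Andersen) can supply at most 3 among them. So no valid schedule exists.

No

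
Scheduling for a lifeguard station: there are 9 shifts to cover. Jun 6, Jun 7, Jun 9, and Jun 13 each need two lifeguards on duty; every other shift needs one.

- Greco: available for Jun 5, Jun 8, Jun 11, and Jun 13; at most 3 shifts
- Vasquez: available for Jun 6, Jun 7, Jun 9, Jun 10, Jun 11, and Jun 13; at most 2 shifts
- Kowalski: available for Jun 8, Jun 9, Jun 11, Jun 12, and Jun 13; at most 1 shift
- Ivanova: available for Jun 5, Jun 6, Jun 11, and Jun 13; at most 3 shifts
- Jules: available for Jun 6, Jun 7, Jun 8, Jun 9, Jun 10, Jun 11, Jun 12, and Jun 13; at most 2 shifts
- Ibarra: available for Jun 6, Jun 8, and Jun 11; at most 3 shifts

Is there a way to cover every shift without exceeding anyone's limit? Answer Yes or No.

Total capacity is 14 and 13 slots are needed, so capacity alone doesn't rule it out.
Shifts {Jun 7, Jun 9, Jun 10, Jun 12} need 6 worker-slots in total, but the lifeguards available for any of those shifts (Vasquez, Kowalski, and Jules) can supply at most 5 among them. So no valid schedule exists.

No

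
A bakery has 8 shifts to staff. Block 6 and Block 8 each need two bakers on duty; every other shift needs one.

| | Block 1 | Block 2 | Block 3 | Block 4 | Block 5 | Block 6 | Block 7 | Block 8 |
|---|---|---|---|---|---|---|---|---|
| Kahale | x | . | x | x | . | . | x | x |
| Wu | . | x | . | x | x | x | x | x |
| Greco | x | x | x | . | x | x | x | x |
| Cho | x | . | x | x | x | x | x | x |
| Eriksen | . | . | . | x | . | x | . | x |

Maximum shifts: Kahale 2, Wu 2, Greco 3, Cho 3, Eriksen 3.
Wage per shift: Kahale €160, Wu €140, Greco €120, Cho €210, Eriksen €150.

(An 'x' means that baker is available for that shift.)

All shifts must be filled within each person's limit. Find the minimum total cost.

Picking the cheapest available baker for each shift independently would cost €1260, but that ignores the shift limits.
An optimal schedule: Block 1→Greco, Block 2→Greco, Block 3→Greco, Block 4→Eriksen, Block 5→Wu, Block 6→Wu+Eriksen, Block 7→Kahale, Block 8→Eriksen+Kahale.
Total: 120 + 120 + 120 + 150 + 140 + 140 + 150 + 160 + 150 + 160 = €1410.

€1410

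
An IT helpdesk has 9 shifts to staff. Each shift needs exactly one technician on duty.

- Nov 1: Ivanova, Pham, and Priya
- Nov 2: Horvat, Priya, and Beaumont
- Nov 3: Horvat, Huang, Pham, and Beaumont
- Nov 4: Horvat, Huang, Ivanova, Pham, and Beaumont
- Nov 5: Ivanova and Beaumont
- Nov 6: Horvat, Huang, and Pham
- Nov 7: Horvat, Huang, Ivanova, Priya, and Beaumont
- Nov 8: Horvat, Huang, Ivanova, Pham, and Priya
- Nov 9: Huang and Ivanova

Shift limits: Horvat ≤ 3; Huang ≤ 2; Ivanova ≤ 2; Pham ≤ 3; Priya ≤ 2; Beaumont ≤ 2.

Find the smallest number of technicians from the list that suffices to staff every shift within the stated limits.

4

9 slots to fill and no one can take more than 3, so at least ⌈9/3⌉ = 3 technicians are needed.
Any 3 technicians together have capacity at most 3+3+2 = 8 < 9 slots, so 3 can never suffice.
Horvat, Huang, Ivanova, and Pham alone can cover everything: Nov 1→Ivanova, Nov 2→Horvat, Nov 3→Horvat, Nov 4→Pham, Nov 5→Ivanova, Nov 6→Horvat, Nov 7→Huang, Nov 8→Pham, Nov 9→Huang.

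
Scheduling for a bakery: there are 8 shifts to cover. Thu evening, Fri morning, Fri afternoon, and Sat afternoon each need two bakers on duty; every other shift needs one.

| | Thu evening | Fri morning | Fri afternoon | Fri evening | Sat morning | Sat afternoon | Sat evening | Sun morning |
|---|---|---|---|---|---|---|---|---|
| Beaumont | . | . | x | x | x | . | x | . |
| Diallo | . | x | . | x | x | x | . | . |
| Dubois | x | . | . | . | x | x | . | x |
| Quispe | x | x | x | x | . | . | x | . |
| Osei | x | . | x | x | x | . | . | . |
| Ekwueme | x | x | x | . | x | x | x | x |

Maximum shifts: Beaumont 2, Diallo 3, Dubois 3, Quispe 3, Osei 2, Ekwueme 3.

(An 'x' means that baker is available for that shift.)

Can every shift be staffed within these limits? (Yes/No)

One valid schedule: Thu evening→Dubois+Quispe, Fri morning→Diallo+Quispe, Fri afternoon→Quispe+Osei, Fri evening→Beaumont, Sat morning→Diallo, Sat afternoon→Diallo+Dubois, Sat evening→Beaumont, Sun morning→Dubois.
Loads: Beaumont 2/2, Diallo 3/3, Dubois 3/3, Quispe 3/3, Osei 1/2, Ekwueme 0/3 — all within limits.

Yes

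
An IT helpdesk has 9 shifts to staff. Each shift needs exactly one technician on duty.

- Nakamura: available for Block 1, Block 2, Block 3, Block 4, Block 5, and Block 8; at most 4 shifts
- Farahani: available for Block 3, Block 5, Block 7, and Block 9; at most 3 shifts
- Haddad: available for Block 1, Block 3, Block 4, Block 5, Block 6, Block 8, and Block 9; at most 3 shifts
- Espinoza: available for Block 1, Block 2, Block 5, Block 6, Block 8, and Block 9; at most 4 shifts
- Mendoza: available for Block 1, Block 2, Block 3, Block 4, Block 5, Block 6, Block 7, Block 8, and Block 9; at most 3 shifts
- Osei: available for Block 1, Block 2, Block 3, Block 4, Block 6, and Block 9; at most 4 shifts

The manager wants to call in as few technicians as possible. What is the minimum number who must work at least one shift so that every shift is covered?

9 slots to fill and no one can take more than 4, so at least ⌈9/4⌉ = 3 technicians are needed.
Nakamura, Farahani, and Haddad alone can cover everything: Block 1→Nakamura, Block 2→Nakamura, Block 3→Farahani, Block 4→Nakamura, Block 5→Haddad, Block 6→Haddad, Block 7→Farahani, Block 8→Nakamura, Block 9→Farahani.

3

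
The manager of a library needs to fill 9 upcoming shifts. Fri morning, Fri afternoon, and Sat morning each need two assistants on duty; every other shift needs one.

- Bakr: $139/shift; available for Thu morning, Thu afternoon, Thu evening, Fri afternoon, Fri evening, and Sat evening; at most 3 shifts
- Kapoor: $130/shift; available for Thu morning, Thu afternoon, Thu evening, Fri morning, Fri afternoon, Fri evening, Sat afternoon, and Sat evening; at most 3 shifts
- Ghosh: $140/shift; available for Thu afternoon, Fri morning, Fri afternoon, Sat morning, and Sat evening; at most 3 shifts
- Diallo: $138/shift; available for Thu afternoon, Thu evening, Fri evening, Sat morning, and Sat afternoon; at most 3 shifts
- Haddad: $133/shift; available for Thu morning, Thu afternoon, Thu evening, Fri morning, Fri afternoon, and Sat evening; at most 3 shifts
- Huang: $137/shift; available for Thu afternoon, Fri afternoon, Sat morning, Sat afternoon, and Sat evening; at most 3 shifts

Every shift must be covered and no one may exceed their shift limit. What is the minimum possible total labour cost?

$1614

Picking the cheapest available assistant for each shift independently would cost $1581, but that ignores the shift limits.
An optimal schedule: Thu morning→Kapoor, Thu afternoon→Diallo, Thu evening→Diallo, Fri morning→Kapoor+Haddad, Fri afternoon→Haddad+Huang, Fri evening→Kapoor, Sat morning→Huang+Diallo, Sat afternoon→Huang, Sat evening→Haddad.
Total: 130 + 138 + 138 + 130 + 133 + 133 + 137 + 130 + 137 + 138 + 137 + 133 = $1614.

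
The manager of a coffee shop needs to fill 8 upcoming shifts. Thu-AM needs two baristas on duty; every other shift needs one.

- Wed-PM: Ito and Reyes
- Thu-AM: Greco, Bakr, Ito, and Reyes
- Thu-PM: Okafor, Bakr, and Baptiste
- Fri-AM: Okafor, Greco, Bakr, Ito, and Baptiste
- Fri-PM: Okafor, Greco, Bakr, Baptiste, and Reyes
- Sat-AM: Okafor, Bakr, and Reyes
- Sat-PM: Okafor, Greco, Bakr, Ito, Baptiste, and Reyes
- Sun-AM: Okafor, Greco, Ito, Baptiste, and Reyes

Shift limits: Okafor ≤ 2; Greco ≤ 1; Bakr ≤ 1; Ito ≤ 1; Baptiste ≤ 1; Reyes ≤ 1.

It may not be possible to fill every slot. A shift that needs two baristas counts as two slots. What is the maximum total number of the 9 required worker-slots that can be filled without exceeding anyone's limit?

7

Total capacity across all baristas is 2+1+1+1+1+1 = 7, and 9 slots are needed, so at most 7 can be filled.
An assignment achieving 7: Wed-PM→Ito, Thu-AM→Greco+Bakr, Thu-PM→Okafor, Fri-AM→Baptiste, Fri-PM→Reyes, Sat-AM→Okafor.
Loads: Okafor 2/2, Greco 1/1, Bakr 1/1, Ito 1/1, Baptiste 1/1, Reyes 1/1.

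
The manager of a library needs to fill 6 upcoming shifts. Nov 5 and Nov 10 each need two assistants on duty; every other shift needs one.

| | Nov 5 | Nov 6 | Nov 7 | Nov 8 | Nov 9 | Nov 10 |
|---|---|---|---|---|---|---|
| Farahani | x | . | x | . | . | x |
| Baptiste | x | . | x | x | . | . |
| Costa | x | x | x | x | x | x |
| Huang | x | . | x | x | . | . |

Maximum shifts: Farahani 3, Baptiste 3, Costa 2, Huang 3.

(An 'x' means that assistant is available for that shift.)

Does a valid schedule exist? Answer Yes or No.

Total capacity is 11 and 8 slots are needed, so capacity alone doesn't rule it out.
Shifts {Nov 6, Nov 9, Nov 10} need 4 worker-slots in total, but the assistants available for any of those shifts (Farahani and Costa) can supply at most 3 among them. So no valid schedule exists.

No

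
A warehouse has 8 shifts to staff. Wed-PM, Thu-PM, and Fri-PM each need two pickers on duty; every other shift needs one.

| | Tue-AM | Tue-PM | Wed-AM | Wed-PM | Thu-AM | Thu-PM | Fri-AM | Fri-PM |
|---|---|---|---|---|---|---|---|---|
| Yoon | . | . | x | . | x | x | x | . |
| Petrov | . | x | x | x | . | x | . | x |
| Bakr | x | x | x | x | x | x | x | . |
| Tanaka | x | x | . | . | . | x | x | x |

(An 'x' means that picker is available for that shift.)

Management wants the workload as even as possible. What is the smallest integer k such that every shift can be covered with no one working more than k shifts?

3

With 4 pickers and 11 worker-slots to fill, someone must work at least ⌈11/4⌉ = 3 shifts, so k ≥ 3.
k = 3 works: Tue-AM→Bakr, Tue-PM→Petrov, Wed-AM→Yoon, Wed-PM→Petrov+Bakr, Thu-AM→Yoon, Thu-PM→Bakr+Tanaka, Fri-AM→Yoon, Fri-PM→Petrov+Tanaka.
Loads: Yoon 3, Petrov 3, Bakr 3, Tanaka 2 — all ≤ 3.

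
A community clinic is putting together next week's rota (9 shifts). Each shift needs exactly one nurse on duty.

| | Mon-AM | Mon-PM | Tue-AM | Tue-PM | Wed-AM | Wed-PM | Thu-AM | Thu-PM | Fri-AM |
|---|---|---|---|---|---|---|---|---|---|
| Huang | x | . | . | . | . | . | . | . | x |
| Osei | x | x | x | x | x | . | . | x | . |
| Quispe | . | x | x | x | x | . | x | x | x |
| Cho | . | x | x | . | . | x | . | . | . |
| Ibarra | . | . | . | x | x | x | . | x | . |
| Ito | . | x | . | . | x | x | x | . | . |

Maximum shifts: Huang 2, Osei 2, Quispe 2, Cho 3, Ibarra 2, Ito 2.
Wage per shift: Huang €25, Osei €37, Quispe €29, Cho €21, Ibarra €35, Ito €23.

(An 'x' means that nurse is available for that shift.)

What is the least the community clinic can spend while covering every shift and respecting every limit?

Picking the cheapest available nurse for each shift independently would cost €217, and that bound is achievable.
An optimal schedule: Mon-AM→Huang, Mon-PM→Cho, Tue-AM→Cho, Tue-PM→Quispe, Wed-AM→Ito, Wed-PM→Cho, Thu-AM→Ito, Thu-PM→Quispe, Fri-AM→Huang.
Total: 25 + 21 + 21 + 29 + 23 + 21 + 23 + 29 + 25 = €217.

€217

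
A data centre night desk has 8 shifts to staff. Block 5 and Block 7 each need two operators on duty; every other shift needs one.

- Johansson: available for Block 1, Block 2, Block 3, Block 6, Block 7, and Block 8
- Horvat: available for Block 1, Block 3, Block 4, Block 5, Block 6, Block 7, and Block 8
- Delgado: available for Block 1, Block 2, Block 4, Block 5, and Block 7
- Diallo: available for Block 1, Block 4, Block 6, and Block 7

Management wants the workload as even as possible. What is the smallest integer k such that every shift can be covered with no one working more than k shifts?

3

With 4 operators and 10 worker-slots to fill, someone must work at least ⌈10/4⌉ = 3 shifts, so k ≥ 3.
k = 3 works: Block 1→Delgado, Block 2→Johansson, Block 3→Johansson, Block 4→Horvat, Block 5→Horvat+Delgado, Block 6→Horvat, Block 7→Delgado+Diallo, Block 8→Johansson.
Loads: Johansson 3, Horvat 3, Delgado 3, Diallo 1 — all ≤ 3.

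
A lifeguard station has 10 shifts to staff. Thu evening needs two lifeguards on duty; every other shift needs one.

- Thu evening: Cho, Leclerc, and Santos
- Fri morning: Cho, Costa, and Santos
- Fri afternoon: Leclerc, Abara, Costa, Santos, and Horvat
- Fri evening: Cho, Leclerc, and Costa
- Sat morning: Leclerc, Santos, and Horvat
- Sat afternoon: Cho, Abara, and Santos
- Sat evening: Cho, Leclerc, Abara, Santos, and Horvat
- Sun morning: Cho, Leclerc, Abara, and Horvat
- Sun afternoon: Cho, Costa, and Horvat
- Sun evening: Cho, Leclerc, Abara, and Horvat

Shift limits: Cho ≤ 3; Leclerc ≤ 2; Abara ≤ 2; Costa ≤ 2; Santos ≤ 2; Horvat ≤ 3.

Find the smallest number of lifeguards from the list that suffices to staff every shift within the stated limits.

11 slots to fill and no one can take more than 3, so at least ⌈11/3⌉ = 4 lifeguards are needed.
Any 4 lifeguards together have capacity at most 3+3+2+2 = 10 < 11 slots, so 4 can never suffice.
Cho, Leclerc, Abara, Costa, and Santos alone can cover everything: Thu evening→Cho+Leclerc, Fri morning→Cho, Fri afternoon→Costa, Fri evening→Costa, Sat morning→Leclerc, Sat afternoon→Santos, Sat evening→Santos, Sun morning→Abara, Sun afternoon→Cho, Sun evening→Abara.

5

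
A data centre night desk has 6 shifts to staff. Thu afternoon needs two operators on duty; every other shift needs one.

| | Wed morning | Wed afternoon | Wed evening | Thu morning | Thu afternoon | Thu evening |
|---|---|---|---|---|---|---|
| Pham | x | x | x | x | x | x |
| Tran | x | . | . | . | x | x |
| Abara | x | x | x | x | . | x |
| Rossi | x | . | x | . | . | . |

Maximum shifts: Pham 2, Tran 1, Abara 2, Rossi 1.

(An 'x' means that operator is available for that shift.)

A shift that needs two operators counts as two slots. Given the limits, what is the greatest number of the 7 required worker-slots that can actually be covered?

6

Total capacity across all operators is 2+1+2+1 = 6, and 7 slots are needed, so at most 6 can be filled.
An assignment achieving 6: Wed morning→Rossi, Wed afternoon→Pham, Wed evening→Abara, Thu morning→Pham, Thu afternoon→Tran, Thu evening→Abara.
Loads: Pham 2/2, Tran 1/1, Abara 2/2, Rossi 1/1.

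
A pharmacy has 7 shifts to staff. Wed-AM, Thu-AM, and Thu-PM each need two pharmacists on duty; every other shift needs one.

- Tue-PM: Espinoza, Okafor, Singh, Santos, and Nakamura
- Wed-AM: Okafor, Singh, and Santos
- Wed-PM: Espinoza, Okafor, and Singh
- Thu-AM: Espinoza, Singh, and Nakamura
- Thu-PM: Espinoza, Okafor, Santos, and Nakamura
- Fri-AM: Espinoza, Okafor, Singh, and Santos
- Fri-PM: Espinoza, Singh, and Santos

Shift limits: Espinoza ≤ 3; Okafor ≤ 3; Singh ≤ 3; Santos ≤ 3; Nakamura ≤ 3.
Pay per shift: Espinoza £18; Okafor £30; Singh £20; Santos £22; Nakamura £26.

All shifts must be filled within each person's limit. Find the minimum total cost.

£206

Picking the cheapest available pharmacist for each shift independently would cost £192, but that ignores the shift limits.
An optimal schedule: Tue-PM→Santos, Wed-AM→Singh+Santos, Wed-PM→Espinoza, Thu-AM→Espinoza+Singh, Thu-PM→Santos+Nakamura, Fri-AM→Singh, Fri-PM→Espinoza.
Total: 22 + 20 + 22 + 18 + 18 + 20 + 22 + 26 + 20 + 18 = £206.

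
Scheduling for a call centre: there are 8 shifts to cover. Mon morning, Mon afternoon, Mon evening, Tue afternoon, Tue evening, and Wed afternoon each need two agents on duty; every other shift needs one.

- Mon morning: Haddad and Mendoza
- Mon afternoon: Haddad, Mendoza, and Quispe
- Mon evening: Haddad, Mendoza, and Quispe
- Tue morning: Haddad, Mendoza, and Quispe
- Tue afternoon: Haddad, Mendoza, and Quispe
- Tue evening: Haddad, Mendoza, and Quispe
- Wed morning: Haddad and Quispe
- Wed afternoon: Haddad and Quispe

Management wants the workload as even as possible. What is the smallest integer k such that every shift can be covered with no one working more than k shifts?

With 3 agents and 14 worker-slots to fill, someone must work at least ⌈14/3⌉ = 5 shifts, so k ≥ 5.
k = 5 works: Mon morning→Haddad+Mendoza, Mon afternoon→Haddad+Mendoza, Mon evening→Haddad+Mendoza, Tue morning→Quispe, Tue afternoon→Mendoza+Quispe, Tue evening→Mendoza+Quispe, Wed morning→Haddad, Wed afternoon→Haddad+Quispe.
Loads: Haddad 5, Mendoza 5, Quispe 4 — all ≤ 5.

5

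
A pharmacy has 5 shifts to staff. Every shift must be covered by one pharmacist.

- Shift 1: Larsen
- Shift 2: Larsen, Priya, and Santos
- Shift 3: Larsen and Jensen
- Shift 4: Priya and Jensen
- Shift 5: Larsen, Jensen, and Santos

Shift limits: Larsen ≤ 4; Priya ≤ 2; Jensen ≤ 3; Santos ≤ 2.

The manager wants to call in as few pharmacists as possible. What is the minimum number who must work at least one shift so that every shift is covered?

2

5 slots to fill and no one can take more than 4, so at least ⌈5/4⌉ = 2 pharmacists are needed.
Larsen and Priya alone can cover everything: Shift 1→Larsen, Shift 2→Larsen, Shift 3→Larsen, Shift 4→Priya, Shift 5→Larsen.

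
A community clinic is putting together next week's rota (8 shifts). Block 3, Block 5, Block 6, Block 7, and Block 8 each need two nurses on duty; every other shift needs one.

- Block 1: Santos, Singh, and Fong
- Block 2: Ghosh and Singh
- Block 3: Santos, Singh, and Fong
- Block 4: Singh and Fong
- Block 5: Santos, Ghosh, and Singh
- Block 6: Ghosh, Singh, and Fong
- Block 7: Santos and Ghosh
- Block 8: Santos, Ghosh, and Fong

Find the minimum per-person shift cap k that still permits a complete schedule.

4

With 4 nurses and 13 worker-slots to fill, someone must work at least ⌈13/4⌉ = 4 shifts, so k ≥ 4.
k = 4 works: Block 1→Santos, Block 2→Ghosh, Block 3→Santos+Singh, Block 4→Singh, Block 5→Santos+Ghosh, Block 6→Singh+Fong, Block 7→Santos+Ghosh, Block 8→Ghosh+Fong.
Loads: Santos 4, Ghosh 4, Singh 3, Fong 2 — all ≤ 4.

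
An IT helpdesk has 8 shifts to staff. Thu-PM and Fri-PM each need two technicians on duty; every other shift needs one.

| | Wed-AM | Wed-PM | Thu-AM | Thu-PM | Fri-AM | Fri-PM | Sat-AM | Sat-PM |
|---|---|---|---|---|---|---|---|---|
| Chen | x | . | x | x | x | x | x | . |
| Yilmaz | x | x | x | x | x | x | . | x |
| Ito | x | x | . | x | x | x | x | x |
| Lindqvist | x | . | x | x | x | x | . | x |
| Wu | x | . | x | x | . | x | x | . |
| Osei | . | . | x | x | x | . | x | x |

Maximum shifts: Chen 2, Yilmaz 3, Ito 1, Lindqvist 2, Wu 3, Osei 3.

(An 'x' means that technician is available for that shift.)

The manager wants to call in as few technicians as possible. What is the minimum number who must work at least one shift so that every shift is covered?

4

10 slots to fill and no one can take more than 3, so at least ⌈10/3⌉ = 4 technicians are needed.
Chen, Yilmaz, Lindqvist, and Wu alone can cover everything: Wed-AM→Yilmaz, Wed-PM→Yilmaz, Thu-AM→Wu, Thu-PM→Lindqvist+Wu, Fri-AM→Chen, Fri-PM→Lindqvist+Wu, Sat-AM→Chen, Sat-PM→Yilmaz.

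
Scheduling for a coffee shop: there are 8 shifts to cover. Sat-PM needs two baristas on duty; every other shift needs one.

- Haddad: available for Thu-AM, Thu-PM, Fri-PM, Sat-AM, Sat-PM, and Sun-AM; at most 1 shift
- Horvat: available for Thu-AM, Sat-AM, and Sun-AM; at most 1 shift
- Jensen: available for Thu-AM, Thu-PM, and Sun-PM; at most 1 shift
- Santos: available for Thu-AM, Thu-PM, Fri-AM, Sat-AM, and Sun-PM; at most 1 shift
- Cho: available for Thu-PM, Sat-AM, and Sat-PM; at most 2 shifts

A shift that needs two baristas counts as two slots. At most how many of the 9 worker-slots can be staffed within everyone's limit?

Total capacity across all baristas is 1+1+1+1+2 = 6, and 9 slots are needed, so at most 6 can be filled.
An assignment achieving 6: Thu-PM→Cho, Fri-AM→Santos, Fri-PM→Haddad, Sat-PM→Cho, Sun-AM→Horvat, Sun-PM→Jensen.
Loads: Haddad 1/1, Horvat 1/1, Jensen 1/1, Santos 1/1, Cho 2/2.

6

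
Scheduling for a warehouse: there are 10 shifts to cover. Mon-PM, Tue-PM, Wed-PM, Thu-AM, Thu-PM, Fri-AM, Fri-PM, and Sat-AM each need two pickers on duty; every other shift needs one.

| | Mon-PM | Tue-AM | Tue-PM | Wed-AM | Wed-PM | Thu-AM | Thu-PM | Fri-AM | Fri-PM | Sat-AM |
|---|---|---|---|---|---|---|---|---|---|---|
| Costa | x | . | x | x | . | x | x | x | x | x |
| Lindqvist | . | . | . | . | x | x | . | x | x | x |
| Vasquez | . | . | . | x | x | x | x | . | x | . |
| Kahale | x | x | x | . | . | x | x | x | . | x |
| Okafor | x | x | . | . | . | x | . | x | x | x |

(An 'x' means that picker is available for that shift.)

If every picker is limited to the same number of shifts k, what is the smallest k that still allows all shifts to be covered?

4

With 5 pickers and 18 worker-slots to fill, someone must work at least ⌈18/5⌉ = 4 shifts, so k ≥ 4.
k = 4 works: Mon-PM→Costa+Kahale, Tue-AM→Kahale, Tue-PM→Costa+Kahale, Wed-AM→Costa, Wed-PM→Lindqvist+Vasquez, Thu-AM→Vasquez+Okafor, Thu-PM→Costa+Vasquez, Fri-AM→Lindqvist+Kahale, Fri-PM→Lindqvist+Vasquez, Sat-AM→Lindqvist+Okafor.
Loads: Costa 4, Lindqvist 4, Vasquez 4, Kahale 4, Okafor 2 — all ≤ 4.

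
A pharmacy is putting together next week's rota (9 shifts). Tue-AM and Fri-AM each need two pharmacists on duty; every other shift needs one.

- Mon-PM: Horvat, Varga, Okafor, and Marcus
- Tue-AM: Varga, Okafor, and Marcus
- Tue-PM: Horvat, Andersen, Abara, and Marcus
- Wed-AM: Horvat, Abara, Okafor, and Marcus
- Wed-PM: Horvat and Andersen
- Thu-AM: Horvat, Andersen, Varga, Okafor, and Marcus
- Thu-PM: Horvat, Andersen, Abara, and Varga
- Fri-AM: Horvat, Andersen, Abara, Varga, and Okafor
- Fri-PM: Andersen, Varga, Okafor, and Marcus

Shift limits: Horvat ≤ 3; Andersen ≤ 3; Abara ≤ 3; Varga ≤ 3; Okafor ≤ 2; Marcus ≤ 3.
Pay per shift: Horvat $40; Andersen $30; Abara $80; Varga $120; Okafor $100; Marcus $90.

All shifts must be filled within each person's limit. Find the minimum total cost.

$640

Picking the cheapest available pharmacist for each shift independently would cost $490, but that ignores the shift limits.
An optimal schedule: Mon-PM→Horvat, Tue-AM→Marcus+Okafor, Tue-PM→Andersen, Wed-AM→Abara, Wed-PM→Andersen, Thu-AM→Horvat, Thu-PM→Abara, Fri-AM→Horvat+Abara, Fri-PM→Andersen.
Total: 40 + 90 + 100 + 30 + 80 + 30 + 40 + 80 + 40 + 80 + 30 = $640.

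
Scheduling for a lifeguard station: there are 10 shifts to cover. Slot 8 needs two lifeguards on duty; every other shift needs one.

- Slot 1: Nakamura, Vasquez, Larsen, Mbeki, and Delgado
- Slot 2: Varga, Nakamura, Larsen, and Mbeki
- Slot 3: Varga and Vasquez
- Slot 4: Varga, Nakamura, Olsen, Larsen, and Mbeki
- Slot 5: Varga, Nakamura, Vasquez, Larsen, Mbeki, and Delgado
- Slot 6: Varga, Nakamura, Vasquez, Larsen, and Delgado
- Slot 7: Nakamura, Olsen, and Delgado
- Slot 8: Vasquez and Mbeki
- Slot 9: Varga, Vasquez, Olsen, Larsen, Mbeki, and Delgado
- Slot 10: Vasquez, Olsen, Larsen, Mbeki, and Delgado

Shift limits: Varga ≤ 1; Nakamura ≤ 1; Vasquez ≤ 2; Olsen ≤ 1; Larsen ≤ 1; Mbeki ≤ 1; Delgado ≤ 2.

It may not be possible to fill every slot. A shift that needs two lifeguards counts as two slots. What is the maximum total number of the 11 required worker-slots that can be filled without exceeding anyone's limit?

Total capacity across all lifeguards is 1+1+2+1+1+1+2 = 9, and 11 slots are needed, so at most 9 can be filled.
An assignment achieving 9: Slot 1→Vasquez, Slot 2→Larsen, Slot 3→Varga, Slot 4→Olsen, Slot 6→Delgado, Slot 7→Nakamura, Slot 8→Vasquez+Mbeki, Slot 10→Delgado.
Loads: Varga 1/1, Nakamura 1/1, Vasquez 2/2, Olsen 1/1, Larsen 1/1, Mbeki 1/1, Delgado 2/2.

9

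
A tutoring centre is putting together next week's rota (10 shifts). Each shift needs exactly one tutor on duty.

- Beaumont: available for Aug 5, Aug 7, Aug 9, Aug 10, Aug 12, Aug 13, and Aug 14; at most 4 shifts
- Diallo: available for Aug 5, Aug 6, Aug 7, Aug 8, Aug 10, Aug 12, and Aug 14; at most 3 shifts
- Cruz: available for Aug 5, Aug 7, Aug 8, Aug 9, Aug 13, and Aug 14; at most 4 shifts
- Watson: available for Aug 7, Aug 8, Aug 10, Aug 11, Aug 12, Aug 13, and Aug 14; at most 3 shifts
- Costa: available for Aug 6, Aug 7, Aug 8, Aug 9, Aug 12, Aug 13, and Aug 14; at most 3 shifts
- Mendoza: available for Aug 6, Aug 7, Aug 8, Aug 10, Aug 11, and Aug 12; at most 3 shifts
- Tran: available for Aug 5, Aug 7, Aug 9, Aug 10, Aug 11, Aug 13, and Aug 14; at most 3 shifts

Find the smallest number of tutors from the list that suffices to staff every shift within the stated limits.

10 slots to fill and no one can take more than 4, so at least ⌈10/4⌉ = 3 tutors are needed.
Beaumont, Diallo, and Watson alone can cover everything: Aug 5→Beaumont, Aug 6→Diallo, Aug 7→Beaumont, Aug 8→Diallo, Aug 9→Beaumont, Aug 10→Diallo, Aug 11→Watson, Aug 12→Watson, Aug 13→Beaumont, Aug 14→Watson.

3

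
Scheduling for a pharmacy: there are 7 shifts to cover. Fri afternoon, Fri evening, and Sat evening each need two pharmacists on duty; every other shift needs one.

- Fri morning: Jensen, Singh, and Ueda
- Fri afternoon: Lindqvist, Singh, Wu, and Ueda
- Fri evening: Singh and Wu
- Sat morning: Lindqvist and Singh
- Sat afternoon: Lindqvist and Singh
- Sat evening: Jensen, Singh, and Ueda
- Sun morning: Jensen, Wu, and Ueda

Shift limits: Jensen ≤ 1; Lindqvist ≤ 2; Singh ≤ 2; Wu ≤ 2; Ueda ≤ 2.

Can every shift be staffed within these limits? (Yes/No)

No

Total capacity is 1+2+2+2+2 = 9 but 10 worker-slots are needed — infeasible.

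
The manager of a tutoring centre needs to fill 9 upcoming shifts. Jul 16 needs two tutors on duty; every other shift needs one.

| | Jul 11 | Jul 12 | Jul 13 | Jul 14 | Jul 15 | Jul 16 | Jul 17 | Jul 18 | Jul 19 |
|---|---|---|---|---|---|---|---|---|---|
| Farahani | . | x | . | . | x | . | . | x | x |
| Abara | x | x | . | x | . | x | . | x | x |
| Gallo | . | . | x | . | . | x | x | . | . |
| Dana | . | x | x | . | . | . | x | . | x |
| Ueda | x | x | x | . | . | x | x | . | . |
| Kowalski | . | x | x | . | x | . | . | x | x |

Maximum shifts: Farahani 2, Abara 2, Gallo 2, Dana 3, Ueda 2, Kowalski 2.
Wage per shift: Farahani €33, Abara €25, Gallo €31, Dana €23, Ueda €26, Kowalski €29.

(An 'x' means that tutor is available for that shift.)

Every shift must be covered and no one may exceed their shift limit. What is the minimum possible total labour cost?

Jul 14 can only be covered by Abara, so that assignment is forced.
Picking the cheapest available tutor for each shift independently would cost €247, but that ignores the shift limits.
An optimal schedule: Jul 11→Abara, Jul 12→Ueda, Jul 13→Dana, Jul 14→Abara, Jul 15→Kowalski, Jul 16→Ueda+Gallo, Jul 17→Dana, Jul 18→Kowalski, Jul 19→Dana.
Total: 25 + 26 + 23 + 25 + 29 + 26 + 31 + 23 + 29 + 23 = €260.

€260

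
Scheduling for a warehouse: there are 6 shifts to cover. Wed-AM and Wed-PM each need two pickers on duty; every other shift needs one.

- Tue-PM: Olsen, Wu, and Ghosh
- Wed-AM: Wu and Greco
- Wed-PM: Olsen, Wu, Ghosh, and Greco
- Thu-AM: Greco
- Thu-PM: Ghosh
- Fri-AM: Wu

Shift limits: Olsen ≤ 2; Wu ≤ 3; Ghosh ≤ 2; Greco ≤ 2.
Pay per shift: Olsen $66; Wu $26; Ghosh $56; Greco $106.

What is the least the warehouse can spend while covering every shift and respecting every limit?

Wed-AM can only be covered by Wu and Greco, so that assignment is forced.
Thu-AM can only be covered by Greco, so that assignment is forced.
Thu-PM can only be covered by Ghosh, so that assignment is forced.
Picking the cheapest available picker for each shift independently would cost $428, but that ignores the shift limits.
An optimal schedule: Tue-PM→Wu, Wed-AM→Wu+Greco, Wed-PM→Ghosh+Olsen, Thu-AM→Greco, Thu-PM→Ghosh, Fri-AM→Wu.
Total: 26 + 26 + 106 + 56 + 66 + 106 + 56 + 26 = $468.

$468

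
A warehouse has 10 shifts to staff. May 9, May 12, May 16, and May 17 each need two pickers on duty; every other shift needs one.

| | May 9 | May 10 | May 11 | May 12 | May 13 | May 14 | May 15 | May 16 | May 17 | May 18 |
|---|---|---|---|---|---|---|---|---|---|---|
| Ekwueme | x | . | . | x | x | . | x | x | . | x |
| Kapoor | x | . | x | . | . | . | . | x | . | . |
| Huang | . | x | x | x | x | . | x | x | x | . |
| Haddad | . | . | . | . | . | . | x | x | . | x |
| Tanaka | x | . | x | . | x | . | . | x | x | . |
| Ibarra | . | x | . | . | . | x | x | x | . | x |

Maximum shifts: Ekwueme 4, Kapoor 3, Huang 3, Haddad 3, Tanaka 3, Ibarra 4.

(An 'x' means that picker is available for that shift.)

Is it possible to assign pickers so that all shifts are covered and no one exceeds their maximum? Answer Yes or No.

Yes

May 12 can only be covered by Ekwueme and Huang, so that assignment is forced.
May 14 can only be covered by Ibarra, so that assignment is forced.
May 17 can only be covered by Huang and Tanaka, so that assignment is forced.
One valid schedule: May 9→Ekwueme+Kapoor, May 10→Huang, May 11→Kapoor, May 12→Ekwueme+Huang, May 13→Ekwueme, May 14→Ibarra, May 15→Haddad, May 16→Kapoor+Haddad, May 17→Huang+Tanaka, May 18→Ekwueme.
Loads: Ekwueme 4/4, Kapoor 3/3, Huang 3/3, Haddad 2/3, Tanaka 1/3, Ibarra 1/4 — all within limits.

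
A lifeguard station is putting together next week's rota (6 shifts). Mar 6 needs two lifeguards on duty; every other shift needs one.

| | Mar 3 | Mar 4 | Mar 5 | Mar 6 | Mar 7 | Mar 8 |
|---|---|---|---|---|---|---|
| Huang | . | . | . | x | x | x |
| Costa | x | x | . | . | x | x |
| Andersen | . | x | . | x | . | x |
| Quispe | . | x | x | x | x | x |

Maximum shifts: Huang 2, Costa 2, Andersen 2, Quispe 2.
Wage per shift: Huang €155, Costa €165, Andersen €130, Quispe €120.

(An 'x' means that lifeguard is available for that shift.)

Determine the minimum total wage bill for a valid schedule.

€975

Mar 3 can only be covered by Costa, so that assignment is forced.
Mar 5 can only be covered by Quispe, so that assignment is forced.
Picking the cheapest available lifeguard for each shift independently would cost €895, but that ignores the shift limits.
An optimal schedule: Mar 3→Costa, Mar 4→Quispe, Mar 5→Quispe, Mar 6→Andersen+Huang, Mar 7→Huang, Mar 8→Andersen.
Total: 165 + 120 + 120 + 130 + 155 + 155 + 130 = €975.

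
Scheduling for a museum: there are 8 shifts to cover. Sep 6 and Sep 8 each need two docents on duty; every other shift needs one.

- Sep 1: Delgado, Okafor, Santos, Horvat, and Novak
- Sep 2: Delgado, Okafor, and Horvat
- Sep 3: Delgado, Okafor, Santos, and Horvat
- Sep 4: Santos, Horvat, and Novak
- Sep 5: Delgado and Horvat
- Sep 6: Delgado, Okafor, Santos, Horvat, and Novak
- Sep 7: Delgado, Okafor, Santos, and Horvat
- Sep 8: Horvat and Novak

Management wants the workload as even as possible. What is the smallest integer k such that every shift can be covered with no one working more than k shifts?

With 5 docents and 10 worker-slots to fill, someone must work at least ⌈10/5⌉ = 2 shifts, so k ≥ 2.
k = 2 works: Sep 1→Santos, Sep 2→Delgado, Sep 3→Okafor, Sep 4→Santos, Sep 5→Delgado, Sep 6→Horvat+Novak, Sep 7→Okafor, Sep 8→Horvat+Novak.
Loads: Delgado 2, Okafor 2, Santos 2, Horvat 2, Novak 2 — all ≤ 2.

2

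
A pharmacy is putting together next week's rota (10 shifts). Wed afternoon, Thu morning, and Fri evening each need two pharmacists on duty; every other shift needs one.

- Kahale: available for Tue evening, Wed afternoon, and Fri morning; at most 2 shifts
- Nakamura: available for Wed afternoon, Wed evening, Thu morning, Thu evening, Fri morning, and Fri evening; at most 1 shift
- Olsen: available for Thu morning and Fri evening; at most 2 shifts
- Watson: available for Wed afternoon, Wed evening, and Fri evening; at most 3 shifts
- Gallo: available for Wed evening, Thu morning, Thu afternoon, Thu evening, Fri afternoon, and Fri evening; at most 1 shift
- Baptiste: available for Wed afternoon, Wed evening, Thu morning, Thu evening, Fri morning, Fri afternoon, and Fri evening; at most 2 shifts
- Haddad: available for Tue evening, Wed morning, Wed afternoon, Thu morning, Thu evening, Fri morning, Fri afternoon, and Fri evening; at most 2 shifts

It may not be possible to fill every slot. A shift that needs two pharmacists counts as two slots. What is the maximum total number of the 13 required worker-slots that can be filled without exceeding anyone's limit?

Total capacity across all pharmacists is 2+1+2+3+1+2+2 = 13, and 13 slots are needed, so at most 13 can be filled.
An assignment achieving 13: Tue evening→Kahale, Wed morning→Haddad, Wed afternoon→Watson+Baptiste, Wed evening→Watson, Thu morning→Olsen+Haddad, Thu afternoon→Gallo, Thu evening→Nakamura, Fri morning→Kahale, Fri afternoon→Baptiste, Fri evening→Olsen+Watson.
Loads: Kahale 2/2, Nakamura 1/1, Olsen 2/2, Watson 3/3, Gallo 1/1, Baptiste 2/2, Haddad 2/2.

13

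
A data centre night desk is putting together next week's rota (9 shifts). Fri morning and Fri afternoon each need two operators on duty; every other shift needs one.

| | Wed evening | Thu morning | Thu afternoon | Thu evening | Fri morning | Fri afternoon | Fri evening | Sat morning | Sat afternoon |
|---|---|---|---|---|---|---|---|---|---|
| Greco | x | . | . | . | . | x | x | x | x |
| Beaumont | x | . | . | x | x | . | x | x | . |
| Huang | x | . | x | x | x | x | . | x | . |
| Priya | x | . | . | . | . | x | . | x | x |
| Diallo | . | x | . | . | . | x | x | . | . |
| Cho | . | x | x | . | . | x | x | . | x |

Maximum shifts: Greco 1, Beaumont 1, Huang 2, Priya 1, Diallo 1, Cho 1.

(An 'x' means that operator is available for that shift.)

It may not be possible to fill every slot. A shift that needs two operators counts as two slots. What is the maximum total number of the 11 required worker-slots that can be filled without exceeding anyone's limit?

Total capacity across all operators is 1+1+2+1+1+1 = 7, and 11 slots are needed, so at most 7 can be filled.
An assignment achieving 7: Wed evening→Priya, Thu morning→Diallo, Thu afternoon→Huang, Thu evening→Beaumont, Fri morning→Huang, Fri evening→Cho, Sat afternoon→Greco.
Loads: Greco 1/1, Beaumont 1/1, Huang 2/2, Priya 1/1, Diallo 1/1, Cho 1/1.

7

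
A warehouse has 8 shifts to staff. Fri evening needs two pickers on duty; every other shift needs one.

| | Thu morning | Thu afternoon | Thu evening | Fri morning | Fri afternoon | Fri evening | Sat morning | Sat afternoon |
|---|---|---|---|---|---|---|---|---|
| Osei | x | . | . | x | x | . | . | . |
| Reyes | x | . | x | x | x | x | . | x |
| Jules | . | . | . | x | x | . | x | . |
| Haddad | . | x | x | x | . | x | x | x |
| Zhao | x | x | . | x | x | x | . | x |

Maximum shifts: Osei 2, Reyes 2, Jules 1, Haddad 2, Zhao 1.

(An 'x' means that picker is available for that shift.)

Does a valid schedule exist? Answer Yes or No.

No

Total capacity is 2+2+1+2+1 = 8 but 9 worker-slots are needed — infeasible.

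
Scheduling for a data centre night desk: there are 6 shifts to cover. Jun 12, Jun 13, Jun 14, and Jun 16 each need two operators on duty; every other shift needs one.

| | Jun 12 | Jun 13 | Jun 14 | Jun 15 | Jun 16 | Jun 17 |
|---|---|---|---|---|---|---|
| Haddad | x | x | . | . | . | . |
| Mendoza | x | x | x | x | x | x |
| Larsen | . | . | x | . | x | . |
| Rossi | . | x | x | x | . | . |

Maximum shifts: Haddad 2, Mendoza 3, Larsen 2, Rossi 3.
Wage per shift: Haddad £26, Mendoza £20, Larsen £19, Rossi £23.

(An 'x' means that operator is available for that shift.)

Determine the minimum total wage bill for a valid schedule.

Jun 12 can only be covered by Haddad and Mendoza, so that assignment is forced.
Jun 16 can only be covered by Mendoza and Larsen, so that assignment is forced.
Jun 17 can only be covered by Mendoza, so that assignment is forced.
Picking the cheapest available operator for each shift independently would cost £207, but that ignores the shift limits.
An optimal schedule: Jun 12→Haddad+Mendoza, Jun 13→Haddad+Rossi, Jun 14→Larsen+Rossi, Jun 15→Rossi, Jun 16→Mendoza+Larsen, Jun 17→Mendoza.
Total: 26 + 20 + 26 + 23 + 19 + 23 + 23 + 20 + 19 + 20 = £219.

£219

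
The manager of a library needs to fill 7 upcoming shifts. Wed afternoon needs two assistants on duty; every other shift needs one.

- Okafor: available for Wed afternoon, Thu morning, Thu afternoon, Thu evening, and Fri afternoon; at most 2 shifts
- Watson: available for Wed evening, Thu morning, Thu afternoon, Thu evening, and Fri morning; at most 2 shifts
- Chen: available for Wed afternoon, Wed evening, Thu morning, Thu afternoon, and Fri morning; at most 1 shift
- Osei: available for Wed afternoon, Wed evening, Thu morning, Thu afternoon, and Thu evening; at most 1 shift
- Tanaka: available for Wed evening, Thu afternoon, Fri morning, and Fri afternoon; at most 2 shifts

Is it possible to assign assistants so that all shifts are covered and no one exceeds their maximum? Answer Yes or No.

One valid schedule: Wed afternoon→Okafor+Chen, Wed evening→Tanaka, Thu morning→Osei, Thu afternoon→Tanaka, Thu evening→Watson, Fri morning→Watson, Fri afternoon→Okafor.
Loads: Okafor 2/2, Watson 2/2, Chen 1/1, Osei 1/1, Tanaka 2/2 — all within limits.

Yes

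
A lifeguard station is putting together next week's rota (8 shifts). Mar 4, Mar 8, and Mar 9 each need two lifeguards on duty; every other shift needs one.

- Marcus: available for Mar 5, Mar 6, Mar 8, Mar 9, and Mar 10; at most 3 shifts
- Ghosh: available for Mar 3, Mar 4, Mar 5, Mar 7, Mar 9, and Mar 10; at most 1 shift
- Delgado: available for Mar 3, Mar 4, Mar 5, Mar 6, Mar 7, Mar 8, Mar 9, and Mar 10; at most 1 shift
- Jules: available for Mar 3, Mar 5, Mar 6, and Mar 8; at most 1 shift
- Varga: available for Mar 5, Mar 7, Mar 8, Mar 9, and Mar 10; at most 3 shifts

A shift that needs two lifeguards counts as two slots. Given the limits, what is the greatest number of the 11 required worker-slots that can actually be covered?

Total capacity across all lifeguards is 3+1+1+1+3 = 9, and 11 slots are needed, so at most 9 can be filled.
An assignment achieving 9: Mar 3→Jules, Mar 4→Ghosh+Delgado, Mar 6→Marcus, Mar 7→Varga, Mar 8→Marcus+Varga, Mar 9→Marcus+Varga.
Loads: Marcus 3/3, Ghosh 1/1, Delgado 1/1, Jules 1/1, Varga 3/3.

9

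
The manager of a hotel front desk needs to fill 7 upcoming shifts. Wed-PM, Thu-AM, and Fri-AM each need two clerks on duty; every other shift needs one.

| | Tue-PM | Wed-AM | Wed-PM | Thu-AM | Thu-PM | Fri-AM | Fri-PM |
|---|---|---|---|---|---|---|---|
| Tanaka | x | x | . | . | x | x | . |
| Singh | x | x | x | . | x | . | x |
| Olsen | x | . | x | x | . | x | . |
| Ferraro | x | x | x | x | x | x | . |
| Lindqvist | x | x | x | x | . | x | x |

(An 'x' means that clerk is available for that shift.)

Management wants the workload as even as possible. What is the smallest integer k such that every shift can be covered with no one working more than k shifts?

With 5 clerks and 10 worker-slots to fill, someone must work at least ⌈10/5⌉ = 2 shifts, so k ≥ 2.
k = 2 works: Tue-PM→Singh, Wed-AM→Tanaka, Wed-PM→Olsen+Lindqvist, Thu-AM→Olsen+Ferraro, Thu-PM→Tanaka, Fri-AM→Ferraro+Lindqvist, Fri-PM→Singh.
Loads: Tanaka 2, Singh 2, Olsen 2, Ferraro 2, Lindqvist 2 — all ≤ 2.

2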